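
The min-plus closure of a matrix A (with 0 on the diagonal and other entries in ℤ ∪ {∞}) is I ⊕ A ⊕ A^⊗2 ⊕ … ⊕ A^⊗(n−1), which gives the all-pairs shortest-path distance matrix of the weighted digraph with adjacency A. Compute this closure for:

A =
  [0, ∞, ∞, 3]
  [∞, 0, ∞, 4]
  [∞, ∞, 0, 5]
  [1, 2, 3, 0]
Closure =
  [0, 5, 6, 3]
  [5, 0, 7, 4]
  [6, 7, 0, 5]
  [1, 2, 3, 0]

This is the Floyd-Warshall all-pairs shortest-path computation. For each intermediate vertex k = 0, 1, …, 3, update dist[i][j] ← min(dist[i][j], dist[i][k] + dist[k][j]). The final matrix gives, for each (i, j), the minimum total weight of any directed path from i to j (possibly empty when i = j).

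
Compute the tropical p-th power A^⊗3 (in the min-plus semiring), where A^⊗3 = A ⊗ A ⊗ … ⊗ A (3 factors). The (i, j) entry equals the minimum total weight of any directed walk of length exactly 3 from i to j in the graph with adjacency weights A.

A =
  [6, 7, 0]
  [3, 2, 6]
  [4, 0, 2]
A^⊗3 =
  [3, 2, 4]
  [7, 3, 5]
  [5, 4, 3]

Each entry (A^⊗3)_ij equals the minimum over all length-3 walks i = v_0 → v_1 → … → v_3 = j of Σ_t A[v_t][v_{t+1}]. For example, for (i, j) = (0, 2) we minimise over 9 possible intermediate vertex sequences; the minimum is 4, attained along the walk 0 → 2 → 0 → 2.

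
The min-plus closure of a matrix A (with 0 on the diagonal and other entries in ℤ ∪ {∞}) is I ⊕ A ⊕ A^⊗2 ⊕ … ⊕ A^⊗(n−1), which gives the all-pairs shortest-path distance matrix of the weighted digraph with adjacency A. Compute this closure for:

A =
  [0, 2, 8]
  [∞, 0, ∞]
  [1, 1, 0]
Closure =
  [0, 2, 8]
  [∞, 0, ∞]
  [1, 1, 0]

This is the Floyd-Warshall all-pairs shortest-path computation. For each intermediate vertex k = 0, 1, …, 2, update dist[i][j] ← min(dist[i][j], dist[i][k] + dist[k][j]). The final matrix gives, for each (i, j), the minimum total weight of any directed path from i to j (possibly empty when i = j).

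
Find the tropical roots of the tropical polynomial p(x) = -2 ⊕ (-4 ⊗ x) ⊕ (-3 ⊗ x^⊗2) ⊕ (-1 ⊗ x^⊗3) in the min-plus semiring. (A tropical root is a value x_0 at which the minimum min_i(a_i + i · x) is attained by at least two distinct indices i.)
Roots: {-2, -1, 2}

Each tropical root is a break point of the lower envelope of the lines y = a_i + i · x (there are 4 lines, with slopes 0, 1, ..., 3). Only the lines that attain the minimum somewhere contribute to roots; other lines are dominated. Here the surviving (envelope) indices are i = 3, i = 2, i = 1, i = 0.
Intersections between consecutive envelope lines give the roots: for adjacent envelope indices i < j the intersection is x = (a_i − a_j) / (j − i). Reading off the sorted break points: {-2, -1, 2}.
Verification: at each break x_0, at least two indices attain the minimum of min_i(a_i + i · x_0).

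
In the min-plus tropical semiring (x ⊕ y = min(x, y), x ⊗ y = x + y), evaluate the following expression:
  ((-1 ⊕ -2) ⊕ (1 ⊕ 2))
((-1 ⊕ -2) ⊕ (1 ⊕ 2)) = -2

Expand innermost to outermost. Recall ⊕ takes the minimum of its arguments and ⊗ takes their sum. Working out the expression ((-1 ⊕ -2) ⊕ (1 ⊕ 2)) gives -2.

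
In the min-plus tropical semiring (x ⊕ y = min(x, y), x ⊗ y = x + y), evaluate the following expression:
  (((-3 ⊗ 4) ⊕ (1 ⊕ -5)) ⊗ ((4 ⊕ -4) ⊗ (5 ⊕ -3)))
(((-3 ⊗ 4) ⊕ (1 ⊕ -5)) ⊗ ((4 ⊕ -4) ⊗ (5 ⊕ -3))) = -12

Expand innermost to outermost. Recall ⊕ takes the minimum of its arguments and ⊗ takes their sum. Working out the expression (((-3 ⊗ 4) ⊕ (1 ⊕ -5)) ⊗ ((4 ⊕ -4) ⊗ (5 ⊕ -3))) gives -12.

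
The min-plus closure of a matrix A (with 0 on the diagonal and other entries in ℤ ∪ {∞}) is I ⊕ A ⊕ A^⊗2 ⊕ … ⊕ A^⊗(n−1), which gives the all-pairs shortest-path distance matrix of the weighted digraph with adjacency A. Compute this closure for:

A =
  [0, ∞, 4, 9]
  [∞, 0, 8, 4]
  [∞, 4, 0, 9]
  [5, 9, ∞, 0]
Closure =
  [0, 8, 4, 9]
  [9, 0, 8, 4]
  [13, 4, 0, 8]
  [5, 9, 9, 0]

This is the Floyd-Warshall all-pairs shortest-path computation. For each intermediate vertex k = 0, 1, …, 3, update dist[i][j] ← min(dist[i][j], dist[i][k] + dist[k][j]). The final matrix gives, for each (i, j), the minimum total weight of any directed path from i to j (possibly empty when i = j).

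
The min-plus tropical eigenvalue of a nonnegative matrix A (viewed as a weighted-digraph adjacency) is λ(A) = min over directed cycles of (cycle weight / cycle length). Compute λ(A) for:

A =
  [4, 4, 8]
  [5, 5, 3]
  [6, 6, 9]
λ(A) = 4

Enumerate directed cycles and compute their means (weight / length). Sample:
  cycle 0 → 0: weight = 4, length = 1, mean = 4/1 ≈ 4.000
  cycle 1 → 1: weight = 5, length = 1, mean = 5/1 ≈ 5.000
  cycle 2 → 2: weight = 9, length = 1, mean = 9/1 ≈ 9.000
  cycle 0 → 1 → 0: weight = 9, length = 2, mean = 9/2 ≈ 4.500
  cycle 0 → 2 → 0: weight = 14, length = 2, mean = 14/2 ≈ 7.000
  cycle 1 → 0 → 1: weight = 9, length = 2, mean = 9/2 ≈ 4.500
Minimum mean = 4.000, attained e.g. along the cycle 0 → 0 with weight 4 and length 1. So λ(A) = 4/1 = 4.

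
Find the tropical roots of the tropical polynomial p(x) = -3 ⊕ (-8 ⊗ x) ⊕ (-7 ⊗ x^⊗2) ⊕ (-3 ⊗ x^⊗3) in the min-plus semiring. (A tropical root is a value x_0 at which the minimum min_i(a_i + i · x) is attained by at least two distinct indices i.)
Roots: {-4, -1, 5}

Each tropical root is a break point of the lower envelope of the lines y = a_i + i · x (there are 4 lines, with slopes 0, 1, ..., 3). Only the lines that attain the minimum somewhere contribute to roots; other lines are dominated. Here the surviving (envelope) indices are i = 3, i = 2, i = 1, i = 0.
Intersections between consecutive envelope lines give the roots: for adjacent envelope indices i < j the intersection is x = (a_i − a_j) / (j − i). Reading off the sorted break points: {-4, -1, 5}.
Verification: at each break x_0, at least two indices attain the minimum of min_i(a_i + i · x_0).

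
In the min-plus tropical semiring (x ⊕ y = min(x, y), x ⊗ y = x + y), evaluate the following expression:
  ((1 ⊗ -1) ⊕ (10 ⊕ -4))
((1 ⊗ -1) ⊕ (10 ⊕ -4)) = -4

Expand innermost to outermost. Recall ⊕ takes the minimum of its arguments and ⊗ takes their sum. Working out the expression ((1 ⊗ -1) ⊕ (10 ⊕ -4)) gives -4.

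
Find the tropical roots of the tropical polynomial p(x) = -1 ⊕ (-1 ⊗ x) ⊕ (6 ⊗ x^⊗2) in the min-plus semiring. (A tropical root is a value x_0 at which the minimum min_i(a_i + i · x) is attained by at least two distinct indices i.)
Roots: {-7, 0}

Each tropical root is a break point of the lower envelope of the lines y = a_i + i · x (there are 3 lines, with slopes 0, 1, ..., 2). Only the lines that attain the minimum somewhere contribute to roots; other lines are dominated. Here the surviving (envelope) indices are i = 2, i = 1, i = 0.
Intersections between consecutive envelope lines give the roots: for adjacent envelope indices i < j the intersection is x = (a_i − a_j) / (j − i). Reading off the sorted break points: {-7, 0}.
Verification: at each break x_0, at least two indices attain the minimum of min_i(a_i + i · x_0).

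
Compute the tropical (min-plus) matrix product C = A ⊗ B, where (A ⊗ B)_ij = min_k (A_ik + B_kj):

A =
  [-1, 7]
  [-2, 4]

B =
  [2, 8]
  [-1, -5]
A ⊗ B =
  [1, 2]
  [0, -1]

Apply the min-plus product entry-by-entry:
  C[0][0] = min over k of (A[0][0] + B[0][0] = -1 + 2 = 1, A[0][1] + B[1][0] = 7 + -1 = 6) = 1 (attained at k = 0)
  C[0][1] = min over k of (A[0][0] + B[0][1] = -1 + 8 = 7, A[0][1] + B[1][1] = 7 + -5 = 2) = 2 (attained at k = 1)
  C[1][0] = min over k of (A[1][0] + B[0][0] = -2 + 2 = 0, A[1][1] + B[1][0] = 4 + -1 = 3) = 0 (attained at k = 0)
  C[1][1] = min over k of (A[1][0] + B[0][1] = -2 + 8 = 6, A[1][1] + B[1][1] = 4 + -5 = -1) = -1 (attained at k = 1)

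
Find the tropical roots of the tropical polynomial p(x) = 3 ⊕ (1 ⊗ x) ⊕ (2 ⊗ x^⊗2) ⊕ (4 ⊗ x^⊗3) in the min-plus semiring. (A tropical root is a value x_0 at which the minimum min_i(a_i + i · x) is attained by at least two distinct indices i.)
Roots: {-2, -1, 2}

Each tropical root is a break point of the lower envelope of the lines y = a_i + i · x (there are 4 lines, with slopes 0, 1, ..., 3). Only the lines that attain the minimum somewhere contribute to roots; other lines are dominated. Here the surviving (envelope) indices are i = 3, i = 2, i = 1, i = 0.
Intersections between consecutive envelope lines give the roots: for adjacent envelope indices i < j the intersection is x = (a_i − a_j) / (j − i). Reading off the sorted break points: {-2, -1, 2}.
Verification: at each break x_0, at least two indices attain the minimum of min_i(a_i + i · x_0).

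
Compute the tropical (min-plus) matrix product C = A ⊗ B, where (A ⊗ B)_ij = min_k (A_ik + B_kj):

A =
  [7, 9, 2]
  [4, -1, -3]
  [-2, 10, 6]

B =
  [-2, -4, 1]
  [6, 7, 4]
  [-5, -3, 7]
A ⊗ B =
  [-3, -1, 8]
  [-8, -6, 3]
  [-4, -6, -1]

Apply the min-plus product entry-by-entry:
  C[0][0] = min over k of (A[0][0] + B[0][0] = 7 + -2 = 5, A[0][1] + B[1][0] = 9 + 6 = 15, A[0][2] + B[2][0] = 2 + -5 = -3) = -3 (attained at k = 2)
  C[0][1] = min over k of (A[0][0] + B[0][1] = 7 + -4 = 3, A[0][1] + B[1][1] = 9 + 7 = 16, A[0][2] + B[2][1] = 2 + -3 = -1) = -1 (attained at k = 2)
  C[0][2] = min over k of (A[0][0] + B[0][2] = 7 + 1 = 8, A[0][1] + B[1][2] = 9 + 4 = 13, A[0][2] + B[2][2] = 2 + 7 = 9) = 8 (attained at k = 0)
  C[1][0] = min over k of (A[1][0] + B[0][0] = 4 + -2 = 2, A[1][1] + B[1][0] = -1 + 6 = 5, A[1][2] + B[2][0] = -3 + -5 = -8) = -8 (attained at k = 2)
  C[1][1] = min over k of (A[1][0] + B[0][1] = 4 + -4 = 0, A[1][1] + B[1][1] = -1 + 7 = 6, A[1][2] + B[2][1] = -3 + -3 = -6) = -6 (attained at k = 2)
  C[1][2] = min over k of (A[1][0] + B[0][2] = 4 + 1 = 5, A[1][1] + B[1][2] = -1 + 4 = 3, A[1][2] + B[2][2] = -3 + 7 = 4) = 3 (attained at k = 1)
  C[2][0] = min over k of (A[2][0] + B[0][0] = -2 + -2 = -4, A[2][1] + B[1][0] = 10 + 6 = 16, A[2][2] + B[2][0] = 6 + -5 = 1) = -4 (attained at k = 0)
  C[2][1] = min over k of (A[2][0] + B[0][1] = -2 + -4 = -6, A[2][1] + B[1][1] = 10 + 7 = 17, A[2][2] + B[2][1] = 6 + -3 = 3) = -6 (attained at k = 0)
  C[2][2] = min over k of (A[2][0] + B[0][2] = -2 + 1 = -1, A[2][1] + B[1][2] = 10 + 4 = 14, A[2][2] + B[2][2] = 6 + 7 = 13) = -1 (attained at k = 0)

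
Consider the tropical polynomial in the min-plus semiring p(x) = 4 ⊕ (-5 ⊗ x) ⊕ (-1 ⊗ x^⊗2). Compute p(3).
p(3) = -2

A tropical monomial a ⊗ x^⊗i evaluates to a + i · x. Evaluating each term at x = 3:
  Term 0 contributes 4 + 0 · 3 = 4
  Term 1 contributes -5 + 1 · 3 = -2
  Term 2 contributes -1 + 2 · 3 = 5
p(3) = ⊕ of these = min[4, -2, 5] = -2.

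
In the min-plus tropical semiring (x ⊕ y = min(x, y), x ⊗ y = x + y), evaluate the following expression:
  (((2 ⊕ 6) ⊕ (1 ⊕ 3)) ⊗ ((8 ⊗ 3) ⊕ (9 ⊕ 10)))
(((2 ⊕ 6) ⊕ (1 ⊕ 3)) ⊗ ((8 ⊗ 3) ⊕ (9 ⊕ 10))) = 10

Expand innermost to outermost. Recall ⊕ takes the minimum of its arguments and ⊗ takes their sum. Working out the expression (((2 ⊕ 6) ⊕ (1 ⊕ 3)) ⊗ ((8 ⊗ 3) ⊕ (9 ⊕ 10))) gives 10.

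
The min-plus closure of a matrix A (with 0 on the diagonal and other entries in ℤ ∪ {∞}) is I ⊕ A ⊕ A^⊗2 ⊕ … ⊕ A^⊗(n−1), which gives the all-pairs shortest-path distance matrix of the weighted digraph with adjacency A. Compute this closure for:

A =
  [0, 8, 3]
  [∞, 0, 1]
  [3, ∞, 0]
Closure =
  [0, 8, 3]
  [4, 0, 1]
  [3, 11, 0]

This is the Floyd-Warshall all-pairs shortest-path computation. For each intermediate vertex k = 0, 1, …, 2, update dist[i][j] ← min(dist[i][j], dist[i][k] + dist[k][j]). The final matrix gives, for each (i, j), the minimum total weight of any directed path from i to j (possibly empty when i = j).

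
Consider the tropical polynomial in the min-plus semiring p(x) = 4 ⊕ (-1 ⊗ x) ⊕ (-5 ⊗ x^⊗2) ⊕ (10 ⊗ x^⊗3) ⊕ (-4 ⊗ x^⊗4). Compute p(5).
p(5) = 4

A tropical monomial a ⊗ x^⊗i evaluates to a + i · x. Evaluating each term at x = 5:
  Term 0 contributes 4 + 0 · 5 = 4
  Term 1 contributes -1 + 1 · 5 = 4
  Term 2 contributes -5 + 2 · 5 = 5
  Term 3 contributes 10 + 3 · 5 = 25
  Term 4 contributes -4 + 4 · 5 = 16
p(5) = ⊕ of these = min[4, 4, 5, 25, 16] = 4.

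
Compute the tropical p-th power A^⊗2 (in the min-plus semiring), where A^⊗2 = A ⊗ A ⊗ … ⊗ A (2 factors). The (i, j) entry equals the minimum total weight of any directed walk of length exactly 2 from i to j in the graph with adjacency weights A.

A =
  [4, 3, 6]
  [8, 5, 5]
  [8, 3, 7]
A^⊗2 =
  [8, 7, 8]
  [12, 8, 10]
  [11, 8, 8]

Each entry (A^⊗2)_ij equals the minimum over all length-2 walks i = v_0 → v_1 → … → v_2 = j of Σ_t A[v_t][v_{t+1}]. For example, for (i, j) = (0, 2) we minimise over 3 possible intermediate vertex sequences; the minimum is 8, attained along the walk 0 → 1 → 2.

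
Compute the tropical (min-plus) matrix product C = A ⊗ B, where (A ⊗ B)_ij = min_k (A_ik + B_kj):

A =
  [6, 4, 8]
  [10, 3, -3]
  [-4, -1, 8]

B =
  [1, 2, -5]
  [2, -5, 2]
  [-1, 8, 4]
A ⊗ B =
  [6, -1, 1]
  [-4, -2, 1]
  [-3, -6, -9]

Apply the min-plus product entry-by-entry:
  C[0][0] = min over k of (A[0][0] + B[0][0] = 6 + 1 = 7, A[0][1] + B[1][0] = 4 + 2 = 6, A[0][2] + B[2][0] = 8 + -1 = 7) = 6 (attained at k = 1)
  C[0][1] = min over k of (A[0][0] + B[0][1] = 6 + 2 = 8, A[0][1] + B[1][1] = 4 + -5 = -1, A[0][2] + B[2][1] = 8 + 8 = 16) = -1 (attained at k = 1)
  C[0][2] = min over k of (A[0][0] + B[0][2] = 6 + -5 = 1, A[0][1] + B[1][2] = 4 + 2 = 6, A[0][2] + B[2][2] = 8 + 4 = 12) = 1 (attained at k = 0)
  C[1][0] = min over k of (A[1][0] + B[0][0] = 10 + 1 = 11, A[1][1] + B[1][0] = 3 + 2 = 5, A[1][2] + B[2][0] = -3 + -1 = -4) = -4 (attained at k = 2)
  C[1][1] = min over k of (A[1][0] + B[0][1] = 10 + 2 = 12, A[1][1] + B[1][1] = 3 + -5 = -2, A[1][2] + B[2][1] = -3 + 8 = 5) = -2 (attained at k = 1)
  C[1][2] = min over k of (A[1][0] + B[0][2] = 10 + -5 = 5, A[1][1] + B[1][2] = 3 + 2 = 5, A[1][2] + B[2][2] = -3 + 4 = 1) = 1 (attained at k = 2)
  C[2][0] = min over k of (A[2][0] + B[0][0] = -4 + 1 = -3, A[2][1] + B[1][0] = -1 + 2 = 1, A[2][2] + B[2][0] = 8 + -1 = 7) = -3 (attained at k = 0)
  C[2][1] = min over k of (A[2][0] + B[0][1] = -4 + 2 = -2, A[2][1] + B[1][1] = -1 + -5 = -6, A[2][2] + B[2][1] = 8 + 8 = 16) = -6 (attained at k = 1)
  C[2][2] = min over k of (A[2][0] + B[0][2] = -4 + -5 = -9, A[2][1] + B[1][2] = -1 + 2 = 1, A[2][2] + B[2][2] = 8 + 4 = 12) = -9 (attained at k = 0)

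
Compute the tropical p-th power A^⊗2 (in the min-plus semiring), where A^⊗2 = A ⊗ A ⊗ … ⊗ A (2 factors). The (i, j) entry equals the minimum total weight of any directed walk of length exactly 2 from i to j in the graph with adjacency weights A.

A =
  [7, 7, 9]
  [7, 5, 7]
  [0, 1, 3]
A^⊗2 =
  [9, 10, 12]
  [7, 8, 10]
  [3, 4, 6]

Each entry (A^⊗2)_ij equals the minimum over all length-2 walks i = v_0 → v_1 → … → v_2 = j of Σ_t A[v_t][v_{t+1}]. For example, for (i, j) = (0, 2) we minimise over 3 possible intermediate vertex sequences; the minimum is 12, attained along the walk 0 → 2 → 2.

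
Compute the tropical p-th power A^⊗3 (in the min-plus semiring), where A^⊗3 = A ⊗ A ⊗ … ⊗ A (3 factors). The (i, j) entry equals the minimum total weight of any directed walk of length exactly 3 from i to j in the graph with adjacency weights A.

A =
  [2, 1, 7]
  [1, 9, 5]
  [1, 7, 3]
A^⊗3 =
  [4, 3, 8]
  [3, 4, 7]
  [3, 4, 7]

Each entry (A^⊗3)_ij equals the minimum over all length-3 walks i = v_0 → v_1 → … → v_3 = j of Σ_t A[v_t][v_{t+1}]. For example, for (i, j) = (0, 2) we minimise over 9 possible intermediate vertex sequences; the minimum is 8, attained along the walk 0 → 0 → 1 → 2.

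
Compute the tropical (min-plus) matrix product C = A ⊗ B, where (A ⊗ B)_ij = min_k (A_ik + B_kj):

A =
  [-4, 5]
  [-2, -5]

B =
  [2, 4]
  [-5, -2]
A ⊗ B =
  [-2, 0]
  [-10, -7]

Apply the min-plus product entry-by-entry:
  C[0][0] = min over k of (A[0][0] + B[0][0] = -4 + 2 = -2, A[0][1] + B[1][0] = 5 + -5 = 0) = -2 (attained at k = 0)
  C[0][1] = min over k of (A[0][0] + B[0][1] = -4 + 4 = 0, A[0][1] + B[1][1] = 5 + -2 = 3) = 0 (attained at k = 0)
  C[1][0] = min over k of (A[1][0] + B[0][0] = -2 + 2 = 0, A[1][1] + B[1][0] = -5 + -5 = -10) = -10 (attained at k = 1)
  C[1][1] = min over k of (A[1][0] + B[0][1] = -2 + 4 = 2, A[1][1] + B[1][1] = -5 + -2 = -7) = -7 (attained at k = 1)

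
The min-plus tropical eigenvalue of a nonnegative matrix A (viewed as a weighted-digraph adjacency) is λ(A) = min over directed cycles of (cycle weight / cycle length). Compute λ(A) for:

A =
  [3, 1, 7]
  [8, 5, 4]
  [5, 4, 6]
λ(A) = 3

Enumerate directed cycles and compute their means (weight / length). Sample:
  cycle 0 → 0: weight = 3, length = 1, mean = 3/1 ≈ 3.000
  cycle 1 → 1: weight = 5, length = 1, mean = 5/1 ≈ 5.000
  cycle 2 → 2: weight = 6, length = 1, mean = 6/1 ≈ 6.000
  cycle 0 → 1 → 0: weight = 9, length = 2, mean = 9/2 ≈ 4.500
  cycle 0 → 2 → 0: weight = 12, length = 2, mean = 12/2 ≈ 6.000
  cycle 1 → 0 → 1: weight = 9, length = 2, mean = 9/2 ≈ 4.500
Minimum mean = 3.000, attained e.g. along the cycle 0 → 0 with weight 3 and length 1. So λ(A) = 3/1 = 3.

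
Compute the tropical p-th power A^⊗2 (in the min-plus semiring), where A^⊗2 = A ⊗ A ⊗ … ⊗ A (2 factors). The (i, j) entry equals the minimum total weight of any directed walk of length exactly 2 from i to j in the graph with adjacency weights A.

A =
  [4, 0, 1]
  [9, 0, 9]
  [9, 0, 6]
A^⊗2 =
  [8, 0, 5]
  [9, 0, 9]
  [9, 0, 9]

Each entry (A^⊗2)_ij equals the minimum over all length-2 walks i = v_0 → v_1 → … → v_2 = j of Σ_t A[v_t][v_{t+1}]. For example, for (i, j) = (0, 2) we minimise over 3 possible intermediate vertex sequences; the minimum is 5, attained along the walk 0 → 0 → 2.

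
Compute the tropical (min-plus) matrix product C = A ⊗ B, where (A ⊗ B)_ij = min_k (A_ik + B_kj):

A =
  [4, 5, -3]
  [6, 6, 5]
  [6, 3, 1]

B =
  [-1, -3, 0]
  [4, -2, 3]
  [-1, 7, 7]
A ⊗ B =
  [-4, 1, 4]
  [4, 3, 6]
  [0, 1, 6]

Apply the min-plus product entry-by-entry:
  C[0][0] = min over k of (A[0][0] + B[0][0] = 4 + -1 = 3, A[0][1] + B[1][0] = 5 + 4 = 9, A[0][2] + B[2][0] = -3 + -1 = -4) = -4 (attained at k = 2)
  C[0][1] = min over k of (A[0][0] + B[0][1] = 4 + -3 = 1, A[0][1] + B[1][1] = 5 + -2 = 3, A[0][2] + B[2][1] = -3 + 7 = 4) = 1 (attained at k = 0)
  C[0][2] = min over k of (A[0][0] + B[0][2] = 4 + 0 = 4, A[0][1] + B[1][2] = 5 + 3 = 8, A[0][2] + B[2][2] = -3 + 7 = 4) = 4 (attained at k = 0)
  C[1][0] = min over k of (A[1][0] + B[0][0] = 6 + -1 = 5, A[1][1] + B[1][0] = 6 + 4 = 10, A[1][2] + B[2][0] = 5 + -1 = 4) = 4 (attained at k = 2)
  C[1][1] = min over k of (A[1][0] + B[0][1] = 6 + -3 = 3, A[1][1] + B[1][1] = 6 + -2 = 4, A[1][2] + B[2][1] = 5 + 7 = 12) = 3 (attained at k = 0)
  C[1][2] = min over k of (A[1][0] + B[0][2] = 6 + 0 = 6, A[1][1] + B[1][2] = 6 + 3 = 9, A[1][2] + B[2][2] = 5 + 7 = 12) = 6 (attained at k = 0)
  C[2][0] = min over k of (A[2][0] + B[0][0] = 6 + -1 = 5, A[2][1] + B[1][0] = 3 + 4 = 7, A[2][2] + B[2][0] = 1 + -1 = 0) = 0 (attained at k = 2)
  C[2][1] = min over k of (A[2][0] + B[0][1] = 6 + -3 = 3, A[2][1] + B[1][1] = 3 + -2 = 1, A[2][2] + B[2][1] = 1 + 7 = 8) = 1 (attained at k = 1)
  C[2][2] = min over k of (A[2][0] + B[0][2] = 6 + 0 = 6, A[2][1] + B[1][2] = 3 + 3 = 6, A[2][2] + B[2][2] = 1 + 7 = 8) = 6 (attained at k = 0)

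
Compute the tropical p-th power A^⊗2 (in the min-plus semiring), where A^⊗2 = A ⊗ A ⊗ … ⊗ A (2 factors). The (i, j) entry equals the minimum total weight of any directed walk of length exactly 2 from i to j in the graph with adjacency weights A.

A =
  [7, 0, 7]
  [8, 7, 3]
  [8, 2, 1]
A^⊗2 =
  [8, 7, 3]
  [11, 5, 4]
  [9, 3, 2]

Each entry (A^⊗2)_ij equals the minimum over all length-2 walks i = v_0 → v_1 → … → v_2 = j of Σ_t A[v_t][v_{t+1}]. For example, for (i, j) = (0, 2) we minimise over 3 possible intermediate vertex sequences; the minimum is 3, attained along the walk 0 → 1 → 2.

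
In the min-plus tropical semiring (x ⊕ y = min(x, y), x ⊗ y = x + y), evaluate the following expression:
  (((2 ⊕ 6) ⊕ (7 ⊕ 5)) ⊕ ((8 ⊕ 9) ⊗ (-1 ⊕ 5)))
(((2 ⊕ 6) ⊕ (7 ⊕ 5)) ⊕ ((8 ⊕ 9) ⊗ (-1 ⊕ 5))) = 2

Expand innermost to outermost. Recall ⊕ takes the minimum of its arguments and ⊗ takes their sum. Working out the expression (((2 ⊕ 6) ⊕ (7 ⊕ 5)) ⊕ ((8 ⊕ 9) ⊗ (-1 ⊕ 5))) gives 2.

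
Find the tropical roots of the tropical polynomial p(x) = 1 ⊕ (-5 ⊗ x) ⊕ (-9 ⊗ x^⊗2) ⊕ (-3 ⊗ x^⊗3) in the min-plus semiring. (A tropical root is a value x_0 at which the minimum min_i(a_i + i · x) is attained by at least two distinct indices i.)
Roots: {-6, 4, 6}

Each tropical root is a break point of the lower envelope of the lines y = a_i + i · x (there are 4 lines, with slopes 0, 1, ..., 3). Only the lines that attain the minimum somewhere contribute to roots; other lines are dominated. Here the surviving (envelope) indices are i = 3, i = 2, i = 1, i = 0.
Intersections between consecutive envelope lines give the roots: for adjacent envelope indices i < j the intersection is x = (a_i − a_j) / (j − i). Reading off the sorted break points: {-6, 4, 6}.
Verification: at each break x_0, at least two indices attain the minimum of min_i(a_i + i · x_0).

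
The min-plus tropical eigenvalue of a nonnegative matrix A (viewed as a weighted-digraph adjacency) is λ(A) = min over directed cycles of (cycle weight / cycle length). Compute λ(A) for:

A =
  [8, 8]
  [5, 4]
λ(A) = 4

Enumerate directed cycles and compute their means (weight / length). Sample:
  cycle 0 → 0: weight = 8, length = 1, mean = 8/1 ≈ 8.000
  cycle 1 → 1: weight = 4, length = 1, mean = 4/1 ≈ 4.000
  cycle 0 → 1 → 0: weight = 13, length = 2, mean = 13/2 ≈ 6.500
  cycle 1 → 0 → 1: weight = 13, length = 2, mean = 13/2 ≈ 6.500
Minimum mean = 4.000, attained e.g. along the cycle 1 → 1 with weight 4 and length 1. So λ(A) = 4/1 = 4.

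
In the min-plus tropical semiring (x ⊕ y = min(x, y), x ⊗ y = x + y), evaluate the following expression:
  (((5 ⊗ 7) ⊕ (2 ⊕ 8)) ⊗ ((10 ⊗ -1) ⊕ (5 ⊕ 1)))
(((5 ⊗ 7) ⊕ (2 ⊕ 8)) ⊗ ((10 ⊗ -1) ⊕ (5 ⊕ 1))) = 3

Expand innermost to outermost. Recall ⊕ takes the minimum of its arguments and ⊗ takes their sum. Working out the expression (((5 ⊗ 7) ⊕ (2 ⊕ 8)) ⊗ ((10 ⊗ -1) ⊕ (5 ⊕ 1))) gives 3.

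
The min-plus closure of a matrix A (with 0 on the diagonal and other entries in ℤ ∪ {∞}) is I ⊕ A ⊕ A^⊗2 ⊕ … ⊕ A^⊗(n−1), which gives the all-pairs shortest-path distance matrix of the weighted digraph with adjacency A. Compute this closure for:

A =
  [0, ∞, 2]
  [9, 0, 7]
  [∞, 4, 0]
Closure =
  [0, 6, 2]
  [9, 0, 7]
  [13, 4, 0]

This is the Floyd-Warshall all-pairs shortest-path computation. For each intermediate vertex k = 0, 1, …, 2, update dist[i][j] ← min(dist[i][j], dist[i][k] + dist[k][j]). The final matrix gives, for each (i, j), the minimum total weight of any directed path from i to j (possibly empty when i = j).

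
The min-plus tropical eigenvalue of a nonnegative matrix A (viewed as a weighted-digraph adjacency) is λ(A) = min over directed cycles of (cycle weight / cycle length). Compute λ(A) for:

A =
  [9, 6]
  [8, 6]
λ(A) = 6

Enumerate directed cycles and compute their means (weight / length). Sample:
  cycle 0 → 0: weight = 9, length = 1, mean = 9/1 ≈ 9.000
  cycle 1 → 1: weight = 6, length = 1, mean = 6/1 ≈ 6.000
  cycle 0 → 1 → 0: weight = 14, length = 2, mean = 14/2 ≈ 7.000
  cycle 1 → 0 → 1: weight = 14, length = 2, mean = 14/2 ≈ 7.000
Minimum mean = 6.000, attained e.g. along the cycle 1 → 1 with weight 6 and length 1. So λ(A) = 6/1 = 6.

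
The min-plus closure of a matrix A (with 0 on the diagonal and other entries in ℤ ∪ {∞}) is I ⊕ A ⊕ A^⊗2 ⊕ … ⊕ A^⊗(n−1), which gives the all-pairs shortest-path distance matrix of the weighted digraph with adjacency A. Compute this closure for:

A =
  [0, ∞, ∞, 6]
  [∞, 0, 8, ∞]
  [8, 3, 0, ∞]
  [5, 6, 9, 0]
Closure =
  [0, 12, 15, 6]
  [16, 0, 8, 22]
  [8, 3, 0, 14]
  [5, 6, 9, 0]

This is the Floyd-Warshall all-pairs shortest-path computation. For each intermediate vertex k = 0, 1, …, 3, update dist[i][j] ← min(dist[i][j], dist[i][k] + dist[k][j]). The final matrix gives, for each (i, j), the minimum total weight of any directed path from i to j (possibly empty when i = j).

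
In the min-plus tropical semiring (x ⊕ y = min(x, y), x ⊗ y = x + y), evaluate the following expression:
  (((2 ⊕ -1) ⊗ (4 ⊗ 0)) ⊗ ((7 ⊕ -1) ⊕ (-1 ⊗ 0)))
(((2 ⊕ -1) ⊗ (4 ⊗ 0)) ⊗ ((7 ⊕ -1) ⊕ (-1 ⊗ 0))) = 2

Expand innermost to outermost. Recall ⊕ takes the minimum of its arguments and ⊗ takes their sum. Working out the expression (((2 ⊕ -1) ⊗ (4 ⊗ 0)) ⊗ ((7 ⊕ -1) ⊕ (-1 ⊗ 0))) gives 2.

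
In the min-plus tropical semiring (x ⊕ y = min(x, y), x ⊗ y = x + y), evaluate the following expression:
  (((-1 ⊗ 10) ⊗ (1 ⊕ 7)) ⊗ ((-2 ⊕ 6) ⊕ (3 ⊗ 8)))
(((-1 ⊗ 10) ⊗ (1 ⊕ 7)) ⊗ ((-2 ⊕ 6) ⊕ (3 ⊗ 8))) = 8

Expand innermost to outermost. Recall ⊕ takes the minimum of its arguments and ⊗ takes their sum. Working out the expression (((-1 ⊗ 10) ⊗ (1 ⊕ 7)) ⊗ ((-2 ⊕ 6) ⊕ (3 ⊗ 8))) gives 8.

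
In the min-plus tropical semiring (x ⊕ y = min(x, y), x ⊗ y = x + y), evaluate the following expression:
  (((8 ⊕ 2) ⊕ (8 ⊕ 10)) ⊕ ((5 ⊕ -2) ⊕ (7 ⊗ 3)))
(((8 ⊕ 2) ⊕ (8 ⊕ 10)) ⊕ ((5 ⊕ -2) ⊕ (7 ⊗ 3))) = -2

Expand innermost to outermost. Recall ⊕ takes the minimum of its arguments and ⊗ takes their sum. Working out the expression (((8 ⊕ 2) ⊕ (8 ⊕ 10)) ⊕ ((5 ⊕ -2) ⊕ (7 ⊗ 3))) gives -2.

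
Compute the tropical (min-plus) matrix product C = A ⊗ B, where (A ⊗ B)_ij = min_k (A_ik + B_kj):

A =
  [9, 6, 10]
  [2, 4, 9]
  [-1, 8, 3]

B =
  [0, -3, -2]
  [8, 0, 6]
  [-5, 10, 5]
A ⊗ B =
  [5, 6, 7]
  [2, -1, 0]
  [-2, -4, -3]

Apply the min-plus product entry-by-entry:
  C[0][0] = min over k of (A[0][0] + B[0][0] = 9 + 0 = 9, A[0][1] + B[1][0] = 6 + 8 = 14, A[0][2] + B[2][0] = 10 + -5 = 5) = 5 (attained at k = 2)
  C[0][1] = min over k of (A[0][0] + B[0][1] = 9 + -3 = 6, A[0][1] + B[1][1] = 6 + 0 = 6, A[0][2] + B[2][1] = 10 + 10 = 20) = 6 (attained at k = 0)
  C[0][2] = min over k of (A[0][0] + B[0][2] = 9 + -2 = 7, A[0][1] + B[1][2] = 6 + 6 = 12, A[0][2] + B[2][2] = 10 + 5 = 15) = 7 (attained at k = 0)
  C[1][0] = min over k of (A[1][0] + B[0][0] = 2 + 0 = 2, A[1][1] + B[1][0] = 4 + 8 = 12, A[1][2] + B[2][0] = 9 + -5 = 4) = 2 (attained at k = 0)
  C[1][1] = min over k of (A[1][0] + B[0][1] = 2 + -3 = -1, A[1][1] + B[1][1] = 4 + 0 = 4, A[1][2] + B[2][1] = 9 + 10 = 19) = -1 (attained at k = 0)
  C[1][2] = min over k of (A[1][0] + B[0][2] = 2 + -2 = 0, A[1][1] + B[1][2] = 4 + 6 = 10, A[1][2] + B[2][2] = 9 + 5 = 14) = 0 (attained at k = 0)
  C[2][0] = min over k of (A[2][0] + B[0][0] = -1 + 0 = -1, A[2][1] + B[1][0] = 8 + 8 = 16, A[2][2] + B[2][0] = 3 + -5 = -2) = -2 (attained at k = 2)
  C[2][1] = min over k of (A[2][0] + B[0][1] = -1 + -3 = -4, A[2][1] + B[1][1] = 8 + 0 = 8, A[2][2] + B[2][1] = 3 + 10 = 13) = -4 (attained at k = 0)
  C[2][2] = min over k of (A[2][0] + B[0][2] = -1 + -2 = -3, A[2][1] + B[1][2] = 8 + 6 = 14, A[2][2] + B[2][2] = 3 + 5 = 8) = -3 (attained at k = 0)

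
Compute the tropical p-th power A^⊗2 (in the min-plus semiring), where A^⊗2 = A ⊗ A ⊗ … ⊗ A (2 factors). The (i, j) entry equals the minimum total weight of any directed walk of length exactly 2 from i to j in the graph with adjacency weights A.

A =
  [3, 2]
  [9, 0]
A^⊗2 =
  [6, 2]
  [9, 0]

Each entry (A^⊗2)_ij equals the minimum over all length-2 walks i = v_0 → v_1 → … → v_2 = j of Σ_t A[v_t][v_{t+1}]. For example, for (i, j) = (0, 1) we minimise over 2 possible intermediate vertex sequences; the minimum is 2, attained along the walk 0 → 1 → 1.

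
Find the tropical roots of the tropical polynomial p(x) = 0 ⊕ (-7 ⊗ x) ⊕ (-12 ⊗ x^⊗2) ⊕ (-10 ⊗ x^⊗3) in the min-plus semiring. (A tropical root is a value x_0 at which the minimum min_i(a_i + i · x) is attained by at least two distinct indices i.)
Roots: {-2, 5, 7}

Each tropical root is a break point of the lower envelope of the lines y = a_i + i · x (there are 4 lines, with slopes 0, 1, ..., 3). Only the lines that attain the minimum somewhere contribute to roots; other lines are dominated. Here the surviving (envelope) indices are i = 3, i = 2, i = 1, i = 0.
Intersections between consecutive envelope lines give the roots: for adjacent envelope indices i < j the intersection is x = (a_i − a_j) / (j − i). Reading off the sorted break points: {-2, 5, 7}.
Verification: at each break x_0, at least two indices attain the minimum of min_i(a_i + i · x_0).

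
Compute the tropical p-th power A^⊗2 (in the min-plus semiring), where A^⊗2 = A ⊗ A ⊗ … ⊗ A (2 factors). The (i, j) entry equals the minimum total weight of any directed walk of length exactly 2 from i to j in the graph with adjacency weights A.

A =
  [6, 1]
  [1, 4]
A^⊗2 =
  [2, 5]
  [5, 2]

Each entry (A^⊗2)_ij equals the minimum over all length-2 walks i = v_0 → v_1 → … → v_2 = j of Σ_t A[v_t][v_{t+1}]. For example, for (i, j) = (0, 1) we minimise over 2 possible intermediate vertex sequences; the minimum is 5, attained along the walk 0 → 1 → 1.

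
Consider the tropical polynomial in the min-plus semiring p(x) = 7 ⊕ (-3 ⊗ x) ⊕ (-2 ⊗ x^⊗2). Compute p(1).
p(1) = -2

A tropical monomial a ⊗ x^⊗i evaluates to a + i · x. Evaluating each term at x = 1:
  Term 0 contributes 7 + 0 · 1 = 7
  Term 1 contributes -3 + 1 · 1 = -2
  Term 2 contributes -2 + 2 · 1 = 0
p(1) = ⊕ of these = min[7, -2, 0] = -2.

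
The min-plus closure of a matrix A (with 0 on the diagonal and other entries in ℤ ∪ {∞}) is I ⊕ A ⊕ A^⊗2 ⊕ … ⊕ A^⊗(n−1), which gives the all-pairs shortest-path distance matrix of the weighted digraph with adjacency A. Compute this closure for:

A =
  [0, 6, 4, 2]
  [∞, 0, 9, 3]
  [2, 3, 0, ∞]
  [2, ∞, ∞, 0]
Closure =
  [0, 6, 4, 2]
  [5, 0, 9, 3]
  [2, 3, 0, 4]
  [2, 8, 6, 0]

This is the Floyd-Warshall all-pairs shortest-path computation. For each intermediate vertex k = 0, 1, …, 3, update dist[i][j] ← min(dist[i][j], dist[i][k] + dist[k][j]). The final matrix gives, for each (i, j), the minimum total weight of any directed path from i to j (possibly empty when i = j).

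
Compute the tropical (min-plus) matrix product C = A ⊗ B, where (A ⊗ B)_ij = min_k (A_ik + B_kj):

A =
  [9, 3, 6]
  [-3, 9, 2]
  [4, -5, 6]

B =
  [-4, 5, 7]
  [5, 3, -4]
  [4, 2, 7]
A ⊗ B =
  [5, 6, -1]
  [-7, 2, 4]
  [0, -2, -9]

Apply the min-plus product entry-by-entry:
  C[0][0] = min over k of (A[0][0] + B[0][0] = 9 + -4 = 5, A[0][1] + B[1][0] = 3 + 5 = 8, A[0][2] + B[2][0] = 6 + 4 = 10) = 5 (attained at k = 0)
  C[0][1] = min over k of (A[0][0] + B[0][1] = 9 + 5 = 14, A[0][1] + B[1][1] = 3 + 3 = 6, A[0][2] + B[2][1] = 6 + 2 = 8) = 6 (attained at k = 1)
  C[0][2] = min over k of (A[0][0] + B[0][2] = 9 + 7 = 16, A[0][1] + B[1][2] = 3 + -4 = -1, A[0][2] + B[2][2] = 6 + 7 = 13) = -1 (attained at k = 1)
  C[1][0] = min over k of (A[1][0] + B[0][0] = -3 + -4 = -7, A[1][1] + B[1][0] = 9 + 5 = 14, A[1][2] + B[2][0] = 2 + 4 = 6) = -7 (attained at k = 0)
  C[1][1] = min over k of (A[1][0] + B[0][1] = -3 + 5 = 2, A[1][1] + B[1][1] = 9 + 3 = 12, A[1][2] + B[2][1] = 2 + 2 = 4) = 2 (attained at k = 0)
  C[1][2] = min over k of (A[1][0] + B[0][2] = -3 + 7 = 4, A[1][1] + B[1][2] = 9 + -4 = 5, A[1][2] + B[2][2] = 2 + 7 = 9) = 4 (attained at k = 0)
  C[2][0] = min over k of (A[2][0] + B[0][0] = 4 + -4 = 0, A[2][1] + B[1][0] = -5 + 5 = 0, A[2][2] + B[2][0] = 6 + 4 = 10) = 0 (attained at k = 0)
  C[2][1] = min over k of (A[2][0] + B[0][1] = 4 + 5 = 9, A[2][1] + B[1][1] = -5 + 3 = -2, A[2][2] + B[2][1] = 6 + 2 = 8) = -2 (attained at k = 1)
  C[2][2] = min over k of (A[2][0] + B[0][2] = 4 + 7 = 11, A[2][1] + B[1][2] = -5 + -4 = -9, A[2][2] + B[2][2] = 6 + 7 = 13) = -9 (attained at k = 1)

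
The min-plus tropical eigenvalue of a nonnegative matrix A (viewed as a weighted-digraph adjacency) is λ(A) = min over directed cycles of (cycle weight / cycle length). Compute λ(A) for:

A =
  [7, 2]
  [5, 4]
λ(A) = 7/2

Enumerate directed cycles and compute their means (weight / length). Sample:
  cycle 0 → 0: weight = 7, length = 1, mean = 7/1 ≈ 7.000
  cycle 1 → 1: weight = 4, length = 1, mean = 4/1 ≈ 4.000
  cycle 0 → 1 → 0: weight = 7, length = 2, mean = 7/2 ≈ 3.500
  cycle 1 → 0 → 1: weight = 7, length = 2, mean = 7/2 ≈ 3.500
Minimum mean = 3.500, attained e.g. along the cycle 0 → 1 → 0 with weight 7 and length 2. So λ(A) = 7/2 = 7/2.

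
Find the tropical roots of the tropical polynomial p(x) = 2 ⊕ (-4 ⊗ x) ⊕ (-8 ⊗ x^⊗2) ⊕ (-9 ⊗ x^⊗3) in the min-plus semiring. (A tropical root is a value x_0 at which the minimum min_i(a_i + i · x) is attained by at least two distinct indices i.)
Roots: {1, 4, 6}

Each tropical root is a break point of the lower envelope of the lines y = a_i + i · x (there are 4 lines, with slopes 0, 1, ..., 3). Only the lines that attain the minimum somewhere contribute to roots; other lines are dominated. Here the surviving (envelope) indices are i = 3, i = 2, i = 1, i = 0.
Intersections between consecutive envelope lines give the roots: for adjacent envelope indices i < j the intersection is x = (a_i − a_j) / (j − i). Reading off the sorted break points: {1, 4, 6}.
Verification: at each break x_0, at least two indices attain the minimum of min_i(a_i + i · x_0).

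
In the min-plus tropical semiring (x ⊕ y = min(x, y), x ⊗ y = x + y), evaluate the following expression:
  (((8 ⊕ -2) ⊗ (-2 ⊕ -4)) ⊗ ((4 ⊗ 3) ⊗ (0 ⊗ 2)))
(((8 ⊕ -2) ⊗ (-2 ⊕ -4)) ⊗ ((4 ⊗ 3) ⊗ (0 ⊗ 2))) = 3

Expand innermost to outermost. Recall ⊕ takes the minimum of its arguments and ⊗ takes their sum. Working out the expression (((8 ⊕ -2) ⊗ (-2 ⊕ -4)) ⊗ ((4 ⊗ 3) ⊗ (0 ⊗ 2))) gives 3.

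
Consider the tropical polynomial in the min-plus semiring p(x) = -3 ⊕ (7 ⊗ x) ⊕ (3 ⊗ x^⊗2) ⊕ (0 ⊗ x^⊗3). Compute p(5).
p(5) = -3

A tropical monomial a ⊗ x^⊗i evaluates to a + i · x. Evaluating each term at x = 5:
  Term 0 contributes -3 + 0 · 5 = -3
  Term 1 contributes 7 + 1 · 5 = 12
  Term 2 contributes 3 + 2 · 5 = 13
  Term 3 contributes 0 + 3 · 5 = 15
p(5) = ⊕ of these = min[-3, 12, 13, 15] = -3.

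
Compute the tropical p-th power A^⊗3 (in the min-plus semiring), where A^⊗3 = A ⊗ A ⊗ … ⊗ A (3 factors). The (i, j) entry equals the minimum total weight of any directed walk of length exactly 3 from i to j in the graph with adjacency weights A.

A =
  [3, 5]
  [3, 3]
A^⊗3 =
  [9, 11]
  [9, 9]

Each entry (A^⊗3)_ij equals the minimum over all length-3 walks i = v_0 → v_1 → … → v_3 = j of Σ_t A[v_t][v_{t+1}]. For example, for (i, j) = (0, 1) we minimise over 4 possible intermediate vertex sequences; the minimum is 11, attained along the walk 0 → 0 → 0 → 1.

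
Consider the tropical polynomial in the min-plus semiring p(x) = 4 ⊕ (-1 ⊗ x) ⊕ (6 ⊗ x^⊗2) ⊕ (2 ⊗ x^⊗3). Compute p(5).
p(5) = 4

A tropical monomial a ⊗ x^⊗i evaluates to a + i · x. Evaluating each term at x = 5:
  Term 0 contributes 4 + 0 · 5 = 4
  Term 1 contributes -1 + 1 · 5 = 4
  Term 2 contributes 6 + 2 · 5 = 16
  Term 3 contributes 2 + 3 · 5 = 17
p(5) = ⊕ of these = min[4, 4, 16, 17] = 4.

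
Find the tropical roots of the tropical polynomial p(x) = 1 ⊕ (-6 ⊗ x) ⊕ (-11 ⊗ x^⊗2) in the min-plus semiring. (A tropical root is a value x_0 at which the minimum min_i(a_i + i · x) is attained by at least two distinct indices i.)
Roots: {5, 7}

Each tropical root is a break point of the lower envelope of the lines y = a_i + i · x (there are 3 lines, with slopes 0, 1, ..., 2). Only the lines that attain the minimum somewhere contribute to roots; other lines are dominated. Here the surviving (envelope) indices are i = 2, i = 1, i = 0.
Intersections between consecutive envelope lines give the roots: for adjacent envelope indices i < j the intersection is x = (a_i − a_j) / (j − i). Reading off the sorted break points: {5, 7}.
Verification: at each break x_0, at least two indices attain the minimum of min_i(a_i + i · x_0).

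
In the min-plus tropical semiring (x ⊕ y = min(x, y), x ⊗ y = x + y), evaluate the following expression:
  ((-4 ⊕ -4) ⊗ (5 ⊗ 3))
((-4 ⊕ -4) ⊗ (5 ⊗ 3)) = 4

Expand innermost to outermost. Recall ⊕ takes the minimum of its arguments and ⊗ takes their sum. Working out the expression ((-4 ⊕ -4) ⊗ (5 ⊗ 3)) gives 4.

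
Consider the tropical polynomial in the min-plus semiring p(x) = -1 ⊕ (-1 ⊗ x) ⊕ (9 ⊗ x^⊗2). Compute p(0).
p(0) = -1

A tropical monomial a ⊗ x^⊗i evaluates to a + i · x. Evaluating each term at x = 0:
  Term 0 contributes -1 + 0 · 0 = -1
  Term 1 contributes -1 + 1 · 0 = -1
  Term 2 contributes 9 + 2 · 0 = 9
p(0) = ⊕ of these = min[-1, -1, 9] = -1.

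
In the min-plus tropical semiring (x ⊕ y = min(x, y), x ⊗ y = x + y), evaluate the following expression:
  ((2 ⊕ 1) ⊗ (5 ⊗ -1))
((2 ⊕ 1) ⊗ (5 ⊗ -1)) = 5

Expand innermost to outermost. Recall ⊕ takes the minimum of its arguments and ⊗ takes their sum. Working out the expression ((2 ⊕ 1) ⊗ (5 ⊗ -1)) gives 5.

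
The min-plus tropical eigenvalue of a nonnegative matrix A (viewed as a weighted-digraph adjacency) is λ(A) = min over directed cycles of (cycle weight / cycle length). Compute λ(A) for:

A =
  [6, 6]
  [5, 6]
λ(A) = 11/2

Enumerate directed cycles and compute their means (weight / length). Sample:
  cycle 0 → 0: weight = 6, length = 1, mean = 6/1 ≈ 6.000
  cycle 1 → 1: weight = 6, length = 1, mean = 6/1 ≈ 6.000
  cycle 0 → 1 → 0: weight = 11, length = 2, mean = 11/2 ≈ 5.500
  cycle 1 → 0 → 1: weight = 11, length = 2, mean = 11/2 ≈ 5.500
Minimum mean = 5.500, attained e.g. along the cycle 0 → 1 → 0 with weight 11 and length 2. So λ(A) = 11/2 = 11/2.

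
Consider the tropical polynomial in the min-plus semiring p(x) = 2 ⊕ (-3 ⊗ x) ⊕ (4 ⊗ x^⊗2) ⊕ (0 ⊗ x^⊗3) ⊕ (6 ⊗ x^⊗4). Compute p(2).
p(2) = -1

A tropical monomial a ⊗ x^⊗i evaluates to a + i · x. Evaluating each term at x = 2:
  Term 0 contributes 2 + 0 · 2 = 2
  Term 1 contributes -3 + 1 · 2 = -1
  Term 2 contributes 4 + 2 · 2 = 8
  Term 3 contributes 0 + 3 · 2 = 6
  Term 4 contributes 6 + 4 · 2 = 14
p(2) = ⊕ of these = min[2, -1, 8, 6, 14] = -1.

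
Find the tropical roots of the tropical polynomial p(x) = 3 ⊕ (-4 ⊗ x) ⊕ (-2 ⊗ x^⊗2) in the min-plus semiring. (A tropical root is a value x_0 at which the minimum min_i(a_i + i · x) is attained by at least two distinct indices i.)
Roots: {-2, 7}

Each tropical root is a break point of the lower envelope of the lines y = a_i + i · x (there are 3 lines, with slopes 0, 1, ..., 2). Only the lines that attain the minimum somewhere contribute to roots; other lines are dominated. Here the surviving (envelope) indices are i = 2, i = 1, i = 0.
Intersections between consecutive envelope lines give the roots: for adjacent envelope indices i < j the intersection is x = (a_i − a_j) / (j − i). Reading off the sorted break points: {-2, 7}.
Verification: at each break x_0, at least two indices attain the minimum of min_i(a_i + i · x_0).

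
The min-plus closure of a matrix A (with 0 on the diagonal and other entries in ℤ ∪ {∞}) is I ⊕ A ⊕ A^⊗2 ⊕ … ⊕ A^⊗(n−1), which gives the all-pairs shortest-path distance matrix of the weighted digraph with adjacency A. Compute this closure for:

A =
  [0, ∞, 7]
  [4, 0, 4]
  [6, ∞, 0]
Closure =
  [0, ∞, 7]
  [4, 0, 4]
  [6, ∞, 0]

This is the Floyd-Warshall all-pairs shortest-path computation. For each intermediate vertex k = 0, 1, …, 2, update dist[i][j] ← min(dist[i][j], dist[i][k] + dist[k][j]). The final matrix gives, for each (i, j), the minimum total weight of any directed path from i to j (possibly empty when i = j).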